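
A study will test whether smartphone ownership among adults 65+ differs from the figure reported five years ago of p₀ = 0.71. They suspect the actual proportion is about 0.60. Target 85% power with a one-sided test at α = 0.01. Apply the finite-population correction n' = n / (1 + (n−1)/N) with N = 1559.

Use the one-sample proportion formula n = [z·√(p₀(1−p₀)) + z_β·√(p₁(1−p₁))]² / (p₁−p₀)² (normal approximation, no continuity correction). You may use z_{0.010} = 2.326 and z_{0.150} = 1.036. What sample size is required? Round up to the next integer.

n = 179

n = [z_α·√(p₀q₀) + z_β·√(p₁q₁)]² / (p₁ − p₀)²
  = [2.326·√(0.71·0.29) + 1.036·√(0.60·0.40)]² / (-0.11)²
  = [2.326·0.4538 + 1.036·0.4899]² / 0.0121
  = [1.5630]² / 0.0121
  = 201.89
Finite-population correction (N = 1559): 201.89 / (1 + (201.89 − 1)/1559) = 178.85.
Round up → n = 179.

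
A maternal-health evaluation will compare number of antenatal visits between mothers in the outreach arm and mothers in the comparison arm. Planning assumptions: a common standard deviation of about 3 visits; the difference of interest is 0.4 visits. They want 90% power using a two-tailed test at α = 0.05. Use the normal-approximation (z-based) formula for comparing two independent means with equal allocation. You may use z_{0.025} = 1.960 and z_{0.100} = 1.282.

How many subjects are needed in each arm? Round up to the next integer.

n = 1183 per group

n = (z_{α/2} + z_β)² · (σ₁² + σ₂²) / δ²
  = (1.960 + 1.282)² · (2·3² = 18) / 0.4²
  = 10.5106 · 18 / 0.16
  = 1182.44
Round up → n = 1183 per group.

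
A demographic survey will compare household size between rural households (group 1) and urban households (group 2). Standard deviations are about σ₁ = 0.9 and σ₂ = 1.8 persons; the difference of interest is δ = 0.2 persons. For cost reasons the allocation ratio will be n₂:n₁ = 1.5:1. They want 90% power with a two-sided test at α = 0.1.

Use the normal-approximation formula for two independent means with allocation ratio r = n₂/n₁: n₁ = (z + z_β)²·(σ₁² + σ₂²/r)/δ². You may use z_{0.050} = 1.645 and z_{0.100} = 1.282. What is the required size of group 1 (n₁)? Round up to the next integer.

n₁ = 637

n₁ = (z_{α/2} + z_β)² · (σ₁² + σ₂²/r) / δ²
   = (1.645 + 1.282)² · (0.9² + 1.8²/1.5) / 0.2²
   = 8.5673 · (0.81 + 2.16) / 0.04
   = 8.5673 · 2.97 / 0.04
   = 636.12
Round up → n₁ = 637; n₂ = r·n₁ = 1.5 × 637 = 956.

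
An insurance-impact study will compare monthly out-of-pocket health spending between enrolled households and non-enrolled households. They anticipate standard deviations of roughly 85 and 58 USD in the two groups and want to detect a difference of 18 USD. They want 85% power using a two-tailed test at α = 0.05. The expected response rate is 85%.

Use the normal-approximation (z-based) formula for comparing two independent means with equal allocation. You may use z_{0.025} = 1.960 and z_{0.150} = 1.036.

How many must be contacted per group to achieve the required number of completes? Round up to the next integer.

n = (z_{α/2} + z_β)² · (σ₁² + σ₂²) / δ²
  = (1.960 + 1.036)² · (85² + 58² = 10589) / 18²
  = 8.9760 · 10589 / 324
  = 293.36
Adjust for 85% response: 293.36 / 0.85 = 345.12.
Round up → n = 346 per group.

n = 346 per group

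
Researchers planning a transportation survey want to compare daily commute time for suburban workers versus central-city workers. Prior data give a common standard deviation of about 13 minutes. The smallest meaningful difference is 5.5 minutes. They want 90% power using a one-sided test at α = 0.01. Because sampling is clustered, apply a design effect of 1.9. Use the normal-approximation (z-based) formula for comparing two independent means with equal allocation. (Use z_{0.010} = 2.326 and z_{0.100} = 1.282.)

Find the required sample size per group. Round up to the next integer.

n = 277 per group

n = (z_α + z_β)² · (σ₁² + σ₂²) / δ²
  = (2.326 + 1.282)² · (2·13² = 338) / 5.5²
  = 13.0177 · 338 / 30.25
  = 145.45
Design effect: 1.9 × 145.45 = 276.36.
Round up → n = 277 per group.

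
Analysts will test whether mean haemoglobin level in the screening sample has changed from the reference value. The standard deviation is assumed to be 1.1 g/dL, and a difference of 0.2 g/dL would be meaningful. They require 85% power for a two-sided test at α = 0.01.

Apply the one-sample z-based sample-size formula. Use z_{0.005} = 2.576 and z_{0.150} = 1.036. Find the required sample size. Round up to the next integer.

n = 395

n = (z_{α/2} + z_β)² · σ² / δ²
  = (2.576 + 1.036)² · 1.1² / 0.2²
  = 13.0465 · 1.21 / 0.04
  = 394.66
Round up → n = 395.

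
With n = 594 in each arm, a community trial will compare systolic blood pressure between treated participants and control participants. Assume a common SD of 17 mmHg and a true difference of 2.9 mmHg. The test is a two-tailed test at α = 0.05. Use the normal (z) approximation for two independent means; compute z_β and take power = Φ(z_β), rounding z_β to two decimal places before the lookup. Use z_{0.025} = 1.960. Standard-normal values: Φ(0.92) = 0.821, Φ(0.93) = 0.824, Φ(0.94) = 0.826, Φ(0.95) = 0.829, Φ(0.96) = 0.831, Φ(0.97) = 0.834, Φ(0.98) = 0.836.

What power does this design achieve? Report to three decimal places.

Power ≈ 0.836

z_β = δ·√(n/(σ₁²+σ₂²)) − z_{α/2}
    = 2.9 · √(594/578) − 1.960
    = 2.9 · 1.01375 − 1.960
    = 2.9399 − 1.960 = 0.9799 → 0.98
Power = Φ(0.98) = 0.836.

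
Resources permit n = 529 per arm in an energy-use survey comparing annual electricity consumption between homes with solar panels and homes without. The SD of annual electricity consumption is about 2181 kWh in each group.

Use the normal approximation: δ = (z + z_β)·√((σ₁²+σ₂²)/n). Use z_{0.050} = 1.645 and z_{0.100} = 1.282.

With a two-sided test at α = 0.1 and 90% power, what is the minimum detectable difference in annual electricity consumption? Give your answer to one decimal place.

Minimum detectable difference ≈ 392.5 kWh

δ = (z_{α/2} + z_β) · √((σ₁²+σ₂²)/n)
  = (1.645 + 1.282) · √(9513522/529)
  = 2.927 · √17984.0
  = 2.927 · 134.1043
  = 392.5234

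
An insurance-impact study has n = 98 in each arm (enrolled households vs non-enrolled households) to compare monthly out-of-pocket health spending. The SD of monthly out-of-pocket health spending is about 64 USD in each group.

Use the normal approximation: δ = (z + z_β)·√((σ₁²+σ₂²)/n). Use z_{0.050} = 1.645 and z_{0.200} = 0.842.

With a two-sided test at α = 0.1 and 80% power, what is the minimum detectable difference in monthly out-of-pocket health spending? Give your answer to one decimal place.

δ = (z_{α/2} + z_β) · √((σ₁²+σ₂²)/n)
  = (1.645 + 0.842) · √(8192/98)
  = 2.487 · √83.5918
  = 2.487 · 9.1429
  = 22.7383

Minimum detectable difference ≈ 22.7 USD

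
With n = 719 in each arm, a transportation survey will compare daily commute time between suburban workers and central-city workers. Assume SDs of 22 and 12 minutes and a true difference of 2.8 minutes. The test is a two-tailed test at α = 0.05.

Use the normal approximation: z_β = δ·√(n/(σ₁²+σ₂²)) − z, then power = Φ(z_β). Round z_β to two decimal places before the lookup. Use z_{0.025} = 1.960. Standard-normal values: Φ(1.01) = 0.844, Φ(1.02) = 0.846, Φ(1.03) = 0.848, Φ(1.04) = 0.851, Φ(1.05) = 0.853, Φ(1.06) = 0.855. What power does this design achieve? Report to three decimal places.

z_β = δ·√(n/(σ₁²+σ₂²)) − z_{α/2}
    = 2.8 · √(719/628) − 1.960
    = 2.8 · 1.07000 − 1.960
    = 2.9960 − 1.960 = 1.0360 → 1.04
Power = Φ(1.04) = 0.851.

Power ≈ 0.851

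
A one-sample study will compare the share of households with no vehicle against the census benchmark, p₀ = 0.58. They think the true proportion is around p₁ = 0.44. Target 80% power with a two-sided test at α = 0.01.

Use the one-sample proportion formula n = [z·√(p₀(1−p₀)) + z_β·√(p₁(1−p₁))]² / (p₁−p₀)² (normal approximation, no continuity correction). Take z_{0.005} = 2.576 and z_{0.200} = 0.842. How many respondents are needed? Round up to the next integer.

n = [z_{α/2}·√(p₀q₀) + z_β·√(p₁q₁)]² / (p₁ − p₀)²
  = [2.576·√(0.58·0.42) + 0.842·√(0.44·0.56)]² / (-0.14)²
  = [2.576·0.4936 + 0.842·0.4964]² / 0.0196
  = [1.6894]² / 0.0196
  = 145.61
Round up → n = 146.

n = 146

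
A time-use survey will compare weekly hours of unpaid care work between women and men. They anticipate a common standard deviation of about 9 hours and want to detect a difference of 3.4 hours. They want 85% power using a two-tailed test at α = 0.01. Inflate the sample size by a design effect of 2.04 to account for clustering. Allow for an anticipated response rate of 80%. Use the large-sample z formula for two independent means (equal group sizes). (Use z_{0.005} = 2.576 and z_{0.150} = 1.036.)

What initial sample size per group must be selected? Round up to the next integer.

n = (z_{α/2} + z_β)² · (σ₁² + σ₂²) / δ²
  = (2.576 + 1.036)² · (2·9² = 162) / 3.4²
  = 13.0465 · 162 / 11.56
  = 182.83
Design effect: 2.04 × 182.83 = 372.98.
Adjust for 80% response: 372.98 / 0.80 = 466.22.
Round up → n = 467 per group.

n = 467 per group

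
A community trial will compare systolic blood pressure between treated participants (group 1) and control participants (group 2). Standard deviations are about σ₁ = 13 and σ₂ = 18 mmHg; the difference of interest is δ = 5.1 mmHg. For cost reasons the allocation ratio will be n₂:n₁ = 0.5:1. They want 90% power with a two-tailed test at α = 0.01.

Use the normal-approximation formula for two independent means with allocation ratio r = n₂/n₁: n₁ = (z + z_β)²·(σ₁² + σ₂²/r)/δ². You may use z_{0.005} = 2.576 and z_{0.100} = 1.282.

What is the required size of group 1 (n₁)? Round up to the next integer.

n₁ = 468

n₁ = (z_{α/2} + z_β)² · (σ₁² + σ₂²/r) / δ²
   = (2.576 + 1.282)² · (13² + 18²/0.5) / 5.1²
   = 14.8842 · (169 + 648) / 26.01
   = 14.8842 · 817 / 26.01
   = 467.53
Round up → n₁ = 468; n₂ = r·n₁ = 0.5 × 468 = 234.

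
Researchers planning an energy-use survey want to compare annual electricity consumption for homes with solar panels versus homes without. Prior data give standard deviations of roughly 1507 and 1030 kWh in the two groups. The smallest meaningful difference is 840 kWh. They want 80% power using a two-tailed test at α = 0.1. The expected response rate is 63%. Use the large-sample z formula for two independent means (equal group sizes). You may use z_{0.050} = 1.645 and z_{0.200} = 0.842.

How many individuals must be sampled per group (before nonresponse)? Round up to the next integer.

n = 47 per group

n = (z_{α/2} + z_β)² · (σ₁² + σ₂²) / δ²
  = (1.645 + 0.842)² · (1507² + 1030² = 3331949) / 840²
  = 6.1852 · 3331949 / 705600
  = 29.21
Adjust for 63% response: 29.21 / 0.63 = 46.36.
Round up → n = 47 per group.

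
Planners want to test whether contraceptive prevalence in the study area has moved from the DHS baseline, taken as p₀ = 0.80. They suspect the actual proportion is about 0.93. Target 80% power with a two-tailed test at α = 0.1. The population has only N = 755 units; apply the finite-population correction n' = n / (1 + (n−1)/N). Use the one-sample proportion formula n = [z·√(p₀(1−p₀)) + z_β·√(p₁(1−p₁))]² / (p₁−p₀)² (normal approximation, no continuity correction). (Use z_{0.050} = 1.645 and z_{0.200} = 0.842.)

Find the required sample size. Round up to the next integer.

n = [z_{α/2}·√(p₀q₀) + z_β·√(p₁q₁)]² / (p₁ − p₀)²
  = [1.645·√(0.80·0.20) + 0.842·√(0.93·0.07)]² / (0.13)²
  = [1.645·0.4000 + 0.842·0.2551]² / 0.0169
  = [0.8728]² / 0.0169
  = 45.08
Finite-population correction (N = 755): 45.08 / (1 + (45.08 − 1)/755) = 42.59.
Round up → n = 43.

n = 43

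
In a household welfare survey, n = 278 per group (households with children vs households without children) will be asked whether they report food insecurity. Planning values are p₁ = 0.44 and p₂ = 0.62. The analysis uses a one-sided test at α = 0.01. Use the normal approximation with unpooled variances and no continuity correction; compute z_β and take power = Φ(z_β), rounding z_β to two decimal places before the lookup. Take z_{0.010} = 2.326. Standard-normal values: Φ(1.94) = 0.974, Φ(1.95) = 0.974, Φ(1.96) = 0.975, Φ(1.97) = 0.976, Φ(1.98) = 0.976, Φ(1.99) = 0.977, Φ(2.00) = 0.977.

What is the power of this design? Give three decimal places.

z_β = |p₁−p₂|·√(n/[p₁q₁+p₂q₂]) − z_α
    = 0.18 · √(278/0.4820) − 2.326
    = 0.18 · 24.0159 − 2.326
    = 4.3229 − 2.326 = 1.9969 → 2.00
Power = Φ(2.00) = 0.977.

Power ≈ 0.977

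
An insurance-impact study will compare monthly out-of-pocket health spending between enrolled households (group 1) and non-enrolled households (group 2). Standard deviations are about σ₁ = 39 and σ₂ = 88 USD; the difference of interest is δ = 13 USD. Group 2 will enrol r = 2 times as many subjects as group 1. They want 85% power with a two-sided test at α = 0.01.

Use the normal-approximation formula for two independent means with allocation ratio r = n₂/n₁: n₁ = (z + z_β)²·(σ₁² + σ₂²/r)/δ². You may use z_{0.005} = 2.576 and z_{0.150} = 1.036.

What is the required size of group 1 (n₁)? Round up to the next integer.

n₁ = (z_{α/2} + z_β)² · (σ₁² + σ₂²/r) / δ²
   = (2.576 + 1.036)² · (39² + 88²/2) / 13²
   = 13.0465 · (1521 + 3872) / 169
   = 13.0465 · 5393 / 169
   = 416.33
Round up → n₁ = 417; n₂ = r·n₁ = 2 × 417 = 834.

n₁ = 417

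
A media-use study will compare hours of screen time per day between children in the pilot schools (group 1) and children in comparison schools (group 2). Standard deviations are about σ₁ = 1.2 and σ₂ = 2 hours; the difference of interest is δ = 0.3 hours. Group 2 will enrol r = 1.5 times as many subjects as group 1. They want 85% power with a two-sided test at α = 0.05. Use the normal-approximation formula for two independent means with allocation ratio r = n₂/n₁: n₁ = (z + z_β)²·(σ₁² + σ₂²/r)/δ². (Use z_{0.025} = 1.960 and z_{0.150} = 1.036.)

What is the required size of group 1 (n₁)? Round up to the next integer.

n₁ = (z_{α/2} + z_β)² · (σ₁² + σ₂²/r) / δ²
   = (1.960 + 1.036)² · (1.2² + 2²/1.5) / 0.3²
   = 8.9760 · (1.44 + 2.6667) / 0.09
   = 8.9760 · 4.1067 / 0.09
   = 409.57
Round up → n₁ = 410; n₂ = r·n₁ = 1.5 × 410 = 615.

n₁ = 410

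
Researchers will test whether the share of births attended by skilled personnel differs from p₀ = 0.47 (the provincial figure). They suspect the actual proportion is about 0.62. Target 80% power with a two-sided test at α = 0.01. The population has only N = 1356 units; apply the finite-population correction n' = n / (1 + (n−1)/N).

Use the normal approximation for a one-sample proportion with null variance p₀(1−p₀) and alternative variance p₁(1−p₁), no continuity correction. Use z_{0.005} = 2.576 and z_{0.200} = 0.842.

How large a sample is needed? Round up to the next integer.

n = 117

n = [z_{α/2}·√(p₀q₀) + z_β·√(p₁q₁)]² / (p₁ − p₀)²
  = [2.576·√(0.47·0.53) + 0.842·√(0.62·0.38)]² / (0.15)²
  = [2.576·0.4991 + 0.842·0.4854]² / 0.0225
  = [1.6944]² / 0.0225
  = 127.60
Finite-population correction (N = 1356): 127.60 / (1 + (127.60 − 1)/1356) = 116.70.
Round up → n = 117.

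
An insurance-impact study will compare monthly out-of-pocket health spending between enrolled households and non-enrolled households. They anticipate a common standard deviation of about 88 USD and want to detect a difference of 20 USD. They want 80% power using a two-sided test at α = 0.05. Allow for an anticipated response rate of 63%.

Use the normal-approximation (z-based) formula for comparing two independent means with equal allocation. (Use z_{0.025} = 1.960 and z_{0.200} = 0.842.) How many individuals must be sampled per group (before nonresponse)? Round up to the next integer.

n = 483 per group

n = (z_{α/2} + z_β)² · (σ₁² + σ₂²) / δ²
  = (1.960 + 0.842)² · (2·88² = 15488) / 20²
  = 7.8512 · 15488 / 400
  = 304.00
Adjust for 63% response: 304.00 / 0.63 = 482.54.
Round up → n = 483 per group.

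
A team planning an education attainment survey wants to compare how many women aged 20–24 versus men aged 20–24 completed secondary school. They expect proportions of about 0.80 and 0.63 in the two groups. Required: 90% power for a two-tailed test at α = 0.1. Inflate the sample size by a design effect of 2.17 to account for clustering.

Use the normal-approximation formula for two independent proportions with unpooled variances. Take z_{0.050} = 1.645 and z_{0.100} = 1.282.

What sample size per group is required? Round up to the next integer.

n = 253 per group

n = (z_{α/2} + z_β)² · [p₁(1−p₁) + p₂(1−p₂)] / (p₁ − p₂)²
  = (1.645 + 1.282)² · (0.80·0.20 + 0.63·0.37) / (0.17)²
  = (2.927)² · (0.1600 + 0.2331) / 0.0289
  = 8.5673 · 0.3931 / 0.0289
  = 116.53
Design effect: 2.17 × 116.53 = 252.88.
Round up → n = 253 per group.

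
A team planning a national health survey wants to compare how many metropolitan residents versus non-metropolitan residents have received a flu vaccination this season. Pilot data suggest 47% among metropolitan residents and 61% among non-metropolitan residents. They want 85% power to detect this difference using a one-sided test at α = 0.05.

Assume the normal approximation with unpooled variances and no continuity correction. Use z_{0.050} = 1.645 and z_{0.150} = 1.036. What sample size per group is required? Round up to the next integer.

n = (z_α + z_β)² · [p₁(1−p₁) + p₂(1−p₂)] / (p₁ − p₂)²
  = (1.645 + 1.036)² · (0.47·0.53 + 0.61·0.39) / (-0.14)²
  = (2.681)² · (0.2491 + 0.2379) / 0.0196
  = 7.1878 · 0.4870 / 0.0196
  = 178.59
Round up → n = 179 per group.

n = 179 per group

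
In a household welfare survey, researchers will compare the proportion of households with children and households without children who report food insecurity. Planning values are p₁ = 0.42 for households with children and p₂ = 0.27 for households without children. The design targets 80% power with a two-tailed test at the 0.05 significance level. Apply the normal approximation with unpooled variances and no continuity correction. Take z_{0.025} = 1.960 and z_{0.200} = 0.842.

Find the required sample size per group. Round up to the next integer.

n = 154 per group

n = (z_{α/2} + z_β)² · [p₁(1−p₁) + p₂(1−p₂)] / (p₁ − p₂)²
  = (1.960 + 0.842)² · (0.42·0.58 + 0.27·0.73) / (0.15)²
  = (2.802)² · (0.2436 + 0.1971) / 0.0225
  = 7.8512 · 0.4407 / 0.0225
  = 153.78
Round up → n = 154 per group.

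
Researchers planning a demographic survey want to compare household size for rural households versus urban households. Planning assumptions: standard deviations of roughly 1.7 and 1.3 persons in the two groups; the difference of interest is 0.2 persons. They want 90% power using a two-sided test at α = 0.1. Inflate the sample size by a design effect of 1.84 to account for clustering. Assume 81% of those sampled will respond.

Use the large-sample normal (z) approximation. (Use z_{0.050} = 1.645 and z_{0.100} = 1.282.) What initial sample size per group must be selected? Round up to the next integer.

n = 2229 per group

n = (z_{α/2} + z_β)² · (σ₁² + σ₂²) / δ²
  = (1.645 + 1.282)² · (1.7² + 1.3² = 4.58) / 0.2²
  = 8.5673 · 4.58 / 0.04
  = 980.96
Design effect: 1.84 × 980.96 = 1804.96.
Adjust for 81% response: 1804.96 / 0.81 = 2228.35.
Round up → n = 2229 per group.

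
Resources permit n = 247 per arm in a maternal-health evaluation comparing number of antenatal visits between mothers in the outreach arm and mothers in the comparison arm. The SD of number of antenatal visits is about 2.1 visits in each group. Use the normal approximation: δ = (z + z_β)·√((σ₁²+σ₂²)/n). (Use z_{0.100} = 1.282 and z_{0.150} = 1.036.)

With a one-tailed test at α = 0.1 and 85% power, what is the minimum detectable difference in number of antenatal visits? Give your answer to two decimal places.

Minimum detectable difference ≈ 0.44 visits

δ = (z_α + z_β) · √((σ₁²+σ₂²)/n)
  = (1.282 + 1.036) · √(8.82/247)
  = 2.318 · √0.03571
  = 2.318 · 0.1890
  = 0.4380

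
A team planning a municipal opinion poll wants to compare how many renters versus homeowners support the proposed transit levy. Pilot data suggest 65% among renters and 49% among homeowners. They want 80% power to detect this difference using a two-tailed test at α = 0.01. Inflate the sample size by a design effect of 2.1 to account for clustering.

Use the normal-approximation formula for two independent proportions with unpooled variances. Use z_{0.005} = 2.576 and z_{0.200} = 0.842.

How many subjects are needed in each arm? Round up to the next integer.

n = 458 per group

n = (z_{α/2} + z_β)² · [p₁(1−p₁) + p₂(1−p₂)] / (p₁ − p₂)²
  = (2.576 + 0.842)² · (0.65·0.35 + 0.49·0.51) / (0.16)²
  = (3.418)² · (0.2275 + 0.2499) / 0.0256
  = 11.6827 · 0.4774 / 0.0256
  = 217.86
Design effect: 2.1 × 217.86 = 457.52.
Round up → n = 458 per group.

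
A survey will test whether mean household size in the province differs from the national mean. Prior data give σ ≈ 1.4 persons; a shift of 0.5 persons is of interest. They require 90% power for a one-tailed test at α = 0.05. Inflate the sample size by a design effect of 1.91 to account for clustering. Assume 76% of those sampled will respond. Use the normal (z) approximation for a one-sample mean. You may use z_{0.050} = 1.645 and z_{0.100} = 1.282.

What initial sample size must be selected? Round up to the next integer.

n = 169

n = (z_α + z_β)² · σ² / δ²
  = (1.645 + 1.282)² · 1.4² / 0.5²
  = 8.5673 · 1.96 / 0.25
  = 67.17
Design effect: 1.91 × 67.17 = 128.29.
Adjust for 76% response: 128.29 / 0.76 = 168.80.
Round up → n = 169.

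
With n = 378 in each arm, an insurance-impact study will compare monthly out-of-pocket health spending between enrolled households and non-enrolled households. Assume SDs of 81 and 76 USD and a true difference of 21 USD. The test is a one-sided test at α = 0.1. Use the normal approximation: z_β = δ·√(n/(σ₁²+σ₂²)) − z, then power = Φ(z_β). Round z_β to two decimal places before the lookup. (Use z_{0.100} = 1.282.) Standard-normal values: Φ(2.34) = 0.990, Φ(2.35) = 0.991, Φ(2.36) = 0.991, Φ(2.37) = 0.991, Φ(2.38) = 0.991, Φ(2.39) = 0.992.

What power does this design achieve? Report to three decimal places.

Power ≈ 0.992

z_β = δ·√(n/(σ₁²+σ₂²)) − z_α
    = 21 · √(378/12337) − 1.282
    = 21 · 0.17504 − 1.282
    = 3.6759 − 1.282 = 2.3939 → 2.39
Power = Φ(2.39) = 0.992.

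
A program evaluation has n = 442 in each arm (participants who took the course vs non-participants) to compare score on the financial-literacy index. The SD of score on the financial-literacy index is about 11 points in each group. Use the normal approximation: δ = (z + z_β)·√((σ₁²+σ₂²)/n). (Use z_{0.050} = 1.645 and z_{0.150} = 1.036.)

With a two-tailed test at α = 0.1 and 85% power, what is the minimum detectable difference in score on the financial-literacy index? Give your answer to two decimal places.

δ = (z_{α/2} + z_β) · √((σ₁²+σ₂²)/n)
  = (1.645 + 1.036) · √(242/442)
  = 2.681 · √0.54751
  = 2.681 · 0.7399
  = 1.9838

Minimum detectable difference ≈ 1.98 points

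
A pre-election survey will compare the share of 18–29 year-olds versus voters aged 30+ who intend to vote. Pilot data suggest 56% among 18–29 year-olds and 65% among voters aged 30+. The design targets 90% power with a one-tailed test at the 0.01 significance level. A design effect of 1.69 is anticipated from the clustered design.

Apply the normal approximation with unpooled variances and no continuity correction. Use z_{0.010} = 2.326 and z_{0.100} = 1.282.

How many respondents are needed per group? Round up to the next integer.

n = 1288 per group

n = (z_α + z_β)² · [p₁(1−p₁) + p₂(1−p₂)] / (p₁ − p₂)²
  = (2.326 + 1.282)² · (0.56·0.44 + 0.65·0.35) / (-0.09)²
  = (3.608)² · (0.2464 + 0.2275) / 0.0081
  = 13.0177 · 0.4739 / 0.0081
  = 761.61
Design effect: 1.69 × 761.61 = 1287.13.
Round up → n = 1288 per group.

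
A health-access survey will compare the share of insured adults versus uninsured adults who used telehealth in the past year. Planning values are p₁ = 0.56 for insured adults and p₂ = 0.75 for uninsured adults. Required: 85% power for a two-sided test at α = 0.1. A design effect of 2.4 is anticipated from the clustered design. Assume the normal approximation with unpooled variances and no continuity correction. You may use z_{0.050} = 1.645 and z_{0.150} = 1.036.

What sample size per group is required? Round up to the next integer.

n = 208 per group

n = (z_{α/2} + z_β)² · [p₁(1−p₁) + p₂(1−p₂)] / (p₁ − p₂)²
  = (1.645 + 1.036)² · (0.56·0.44 + 0.75·0.25) / (-0.19)²
  = (2.681)² · (0.2464 + 0.1875) / 0.0361
  = 7.1878 · 0.4339 / 0.0361
  = 86.39
Design effect: 2.4 × 86.39 = 207.34.
Round up → n = 208 per group.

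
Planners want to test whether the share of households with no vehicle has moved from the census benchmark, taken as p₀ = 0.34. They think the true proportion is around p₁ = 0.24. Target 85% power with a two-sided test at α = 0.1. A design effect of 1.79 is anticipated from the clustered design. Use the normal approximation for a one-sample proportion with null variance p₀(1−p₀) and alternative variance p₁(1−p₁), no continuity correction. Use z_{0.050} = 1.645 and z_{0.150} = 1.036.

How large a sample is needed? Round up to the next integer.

n = [z_{α/2}·√(p₀q₀) + z_β·√(p₁q₁)]² / (p₁ − p₀)²
  = [1.645·√(0.34·0.66) + 1.036·√(0.24·0.76)]² / (-0.10)²
  = [1.645·0.4737 + 1.036·0.4271]² / 0.0100
  = [1.2217]² / 0.0100
  = 149.26
Design effect: 1.79 × 149.26 = 267.17.
Round up → n = 268.

n = 268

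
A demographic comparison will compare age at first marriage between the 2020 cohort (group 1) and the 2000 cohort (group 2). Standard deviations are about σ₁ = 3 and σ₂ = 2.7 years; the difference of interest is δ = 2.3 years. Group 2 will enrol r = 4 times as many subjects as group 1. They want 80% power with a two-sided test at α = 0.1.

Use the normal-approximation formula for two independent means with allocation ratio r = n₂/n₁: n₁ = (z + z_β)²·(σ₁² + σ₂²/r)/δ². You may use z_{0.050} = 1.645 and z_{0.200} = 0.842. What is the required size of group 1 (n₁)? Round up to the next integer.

n₁ = 13

n₁ = (z_{α/2} + z_β)² · (σ₁² + σ₂²/r) / δ²
   = (1.645 + 0.842)² · (3² + 2.7²/4) / 2.3²
   = 6.1852 · (9 + 1.8225) / 5.29
   = 6.1852 · 10.8225 / 5.29
   = 12.65
Round up → n₁ = 13; n₂ = r·n₁ = 4 × 13 = 52.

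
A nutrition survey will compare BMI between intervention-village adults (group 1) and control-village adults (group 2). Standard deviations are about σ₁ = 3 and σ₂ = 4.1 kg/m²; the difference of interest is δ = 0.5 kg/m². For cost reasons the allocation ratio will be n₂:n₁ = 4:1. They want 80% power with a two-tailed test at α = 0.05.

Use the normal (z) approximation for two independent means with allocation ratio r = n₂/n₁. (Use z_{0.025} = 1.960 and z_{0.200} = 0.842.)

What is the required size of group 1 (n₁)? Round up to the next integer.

n₁ = (z_{α/2} + z_β)² · (σ₁² + σ₂²/r) / δ²
   = (1.960 + 0.842)² · (3² + 4.1²/4) / 0.5²
   = 7.8512 · (9 + 4.2025) / 0.25
   = 7.8512 · 13.2025 / 0.25
   = 414.62
Round up → n₁ = 415; n₂ = r·n₁ = 4 × 415 = 1660.

n₁ = 415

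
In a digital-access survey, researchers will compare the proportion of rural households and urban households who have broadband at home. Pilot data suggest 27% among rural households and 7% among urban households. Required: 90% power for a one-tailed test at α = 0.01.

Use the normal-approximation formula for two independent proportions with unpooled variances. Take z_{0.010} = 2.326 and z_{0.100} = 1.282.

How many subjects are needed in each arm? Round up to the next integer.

n = (z_α + z_β)² · [p₁(1−p₁) + p₂(1−p₂)] / (p₁ − p₂)²
  = (2.326 + 1.282)² · (0.27·0.73 + 0.07·0.93) / (0.20)²
  = (3.608)² · (0.1971 + 0.0651) / 0.0400
  = 13.0177 · 0.2622 / 0.0400
  = 85.33
Round up → n = 86 per group.

n = 86 per group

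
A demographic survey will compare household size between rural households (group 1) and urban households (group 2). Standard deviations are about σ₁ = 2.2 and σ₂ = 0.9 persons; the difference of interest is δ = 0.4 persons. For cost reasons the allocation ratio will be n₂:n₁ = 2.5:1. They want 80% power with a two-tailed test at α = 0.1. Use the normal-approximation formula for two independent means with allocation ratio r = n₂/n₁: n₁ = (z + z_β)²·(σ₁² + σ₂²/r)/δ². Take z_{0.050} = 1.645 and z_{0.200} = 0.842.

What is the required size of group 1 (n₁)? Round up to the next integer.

n₁ = (z_{α/2} + z_β)² · (σ₁² + σ₂²/r) / δ²
   = (1.645 + 0.842)² · (2.2² + 0.9²/2.5) / 0.4²
   = 6.1852 · (4.84 + 0.324) / 0.16
   = 6.1852 · 5.164 / 0.16
   = 199.63
Round up → n₁ = 200; n₂ = r·n₁ = 2.5 × 200 = 500.

n₁ = 200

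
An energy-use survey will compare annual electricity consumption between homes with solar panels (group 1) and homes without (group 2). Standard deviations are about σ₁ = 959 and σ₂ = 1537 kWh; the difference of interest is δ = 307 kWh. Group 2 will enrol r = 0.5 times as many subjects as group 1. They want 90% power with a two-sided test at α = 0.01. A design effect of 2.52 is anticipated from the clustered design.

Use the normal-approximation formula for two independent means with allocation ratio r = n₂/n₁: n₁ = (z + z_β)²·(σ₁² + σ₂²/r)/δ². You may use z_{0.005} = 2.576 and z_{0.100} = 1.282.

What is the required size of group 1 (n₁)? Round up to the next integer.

n₁ = 2247

n₁ = (z_{α/2} + z_β)² · (σ₁² + σ₂²/r) / δ²
   = (2.576 + 1.282)² · (959² + 1537²/0.5) / 307²
   = 14.8842 · (919681 + 4724738) / 94249
   = 14.8842 · 5644419 / 94249
   = 891.39
Design effect: 2.52 × 891.39 = 2246.30.
Round up → n₁ = 2247; n₂ = r·n₁ = 0.5 × 2247 = 1124.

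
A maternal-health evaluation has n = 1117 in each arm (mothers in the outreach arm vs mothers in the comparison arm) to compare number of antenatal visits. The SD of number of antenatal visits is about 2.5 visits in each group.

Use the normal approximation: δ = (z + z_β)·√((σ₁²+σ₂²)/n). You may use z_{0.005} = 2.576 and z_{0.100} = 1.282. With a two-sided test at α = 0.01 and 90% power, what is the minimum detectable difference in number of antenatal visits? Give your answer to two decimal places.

Minimum detectable difference ≈ 0.41 visits

δ = (z_{α/2} + z_β) · √((σ₁²+σ₂²)/n)
  = (2.576 + 1.282) · √(12.5/1117)
  = 3.858 · √0.01119
  = 3.858 · 0.1058
  = 0.4081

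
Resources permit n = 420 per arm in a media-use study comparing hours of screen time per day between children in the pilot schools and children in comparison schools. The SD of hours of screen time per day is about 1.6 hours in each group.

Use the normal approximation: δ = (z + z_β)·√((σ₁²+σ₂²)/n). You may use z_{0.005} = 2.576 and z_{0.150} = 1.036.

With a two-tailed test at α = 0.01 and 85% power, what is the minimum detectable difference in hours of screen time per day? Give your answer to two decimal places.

Minimum detectable difference ≈ 0.40 hours

δ = (z_{α/2} + z_β) · √((σ₁²+σ₂²)/n)
  = (2.576 + 1.036) · √(5.12/420)
  = 3.612 · √0.01219
  = 3.612 · 0.1104
  = 0.3988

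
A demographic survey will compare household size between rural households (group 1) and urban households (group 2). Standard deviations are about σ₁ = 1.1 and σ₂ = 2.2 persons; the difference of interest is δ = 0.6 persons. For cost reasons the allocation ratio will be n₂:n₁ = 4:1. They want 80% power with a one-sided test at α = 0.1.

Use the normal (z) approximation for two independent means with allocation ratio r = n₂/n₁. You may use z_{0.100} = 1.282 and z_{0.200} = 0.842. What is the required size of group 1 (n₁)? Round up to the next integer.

n₁ = (z_α + z_β)² · (σ₁² + σ₂²/r) / δ²
   = (1.282 + 0.842)² · (1.1² + 2.2²/4) / 0.6²
   = 4.5114 · (1.21 + 1.21) / 0.36
   = 4.5114 · 2.42 / 0.36
   = 30.33
Round up → n₁ = 31; n₂ = r·n₁ = 4 × 31 = 124.

n₁ = 31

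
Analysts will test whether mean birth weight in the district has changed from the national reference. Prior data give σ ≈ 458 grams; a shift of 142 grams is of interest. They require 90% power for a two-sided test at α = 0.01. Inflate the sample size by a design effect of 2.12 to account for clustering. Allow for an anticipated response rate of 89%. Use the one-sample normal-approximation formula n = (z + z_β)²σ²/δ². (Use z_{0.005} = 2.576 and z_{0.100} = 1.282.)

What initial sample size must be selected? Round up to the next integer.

n = (z_{α/2} + z_β)² · σ² / δ²
  = (2.576 + 1.282)² · 458² / 142²
  = 14.8842 · 209764 / 20164
  = 154.84
Design effect: 2.12 × 154.84 = 328.26.
Adjust for 89% response: 328.26 / 0.89 = 368.83.
Round up → n = 369.

n = 369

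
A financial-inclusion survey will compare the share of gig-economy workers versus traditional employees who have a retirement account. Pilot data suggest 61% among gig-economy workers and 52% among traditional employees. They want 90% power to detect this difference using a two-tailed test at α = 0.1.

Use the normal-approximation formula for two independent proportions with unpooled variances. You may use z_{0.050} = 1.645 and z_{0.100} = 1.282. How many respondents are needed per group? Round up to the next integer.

n = 516 per group

n = (z_{α/2} + z_β)² · [p₁(1−p₁) + p₂(1−p₂)] / (p₁ − p₂)²
  = (1.645 + 1.282)² · (0.61·0.39 + 0.52·0.48) / (0.09)²
  = (2.927)² · (0.2379 + 0.2496) / 0.0081
  = 8.5673 · 0.4875 / 0.0081
  = 515.63
Round up → n = 516 per group.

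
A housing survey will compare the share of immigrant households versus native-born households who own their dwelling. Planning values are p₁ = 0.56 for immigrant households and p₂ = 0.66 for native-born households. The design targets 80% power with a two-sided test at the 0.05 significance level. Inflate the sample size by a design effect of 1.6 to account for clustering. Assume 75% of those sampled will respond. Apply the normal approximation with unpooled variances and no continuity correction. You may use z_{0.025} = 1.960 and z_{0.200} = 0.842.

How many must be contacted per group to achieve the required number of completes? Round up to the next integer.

n = (z_{α/2} + z_β)² · [p₁(1−p₁) + p₂(1−p₂)] / (p₁ − p₂)²
  = (1.960 + 0.842)² · (0.56·0.44 + 0.66·0.34) / (-0.10)²
  = (2.802)² · (0.2464 + 0.2244) / 0.0100
  = 7.8512 · 0.4708 / 0.0100
  = 369.63
Design effect: 1.6 × 369.63 = 591.42.
Adjust for 75% response: 591.42 / 0.75 = 788.55.
Round up → n = 789 per group.

n = 789 per group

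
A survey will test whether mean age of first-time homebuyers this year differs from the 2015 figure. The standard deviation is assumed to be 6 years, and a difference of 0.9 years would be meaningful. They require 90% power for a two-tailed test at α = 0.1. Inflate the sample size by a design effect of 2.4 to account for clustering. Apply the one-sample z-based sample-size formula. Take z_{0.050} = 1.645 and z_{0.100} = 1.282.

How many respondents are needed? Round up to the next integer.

n = 914

n = (z_{α/2} + z_β)² · σ² / δ²
  = (1.645 + 1.282)² · 6² / 0.9²
  = 8.5673 · 36 / 0.81
  = 380.77
Design effect: 2.4 × 380.77 = 913.85.
Round up → n = 914.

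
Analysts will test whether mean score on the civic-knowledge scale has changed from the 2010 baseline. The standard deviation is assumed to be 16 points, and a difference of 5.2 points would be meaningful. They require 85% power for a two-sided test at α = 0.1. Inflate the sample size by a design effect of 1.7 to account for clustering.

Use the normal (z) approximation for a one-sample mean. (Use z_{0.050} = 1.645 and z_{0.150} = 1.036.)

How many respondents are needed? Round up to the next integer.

n = (z_{α/2} + z_β)² · σ² / δ²
  = (1.645 + 1.036)² · 16² / 5.2²
  = 7.1878 · 256 / 27.04
  = 68.05
Design effect: 1.7 × 68.05 = 115.68.
Round up → n = 116.

n = 116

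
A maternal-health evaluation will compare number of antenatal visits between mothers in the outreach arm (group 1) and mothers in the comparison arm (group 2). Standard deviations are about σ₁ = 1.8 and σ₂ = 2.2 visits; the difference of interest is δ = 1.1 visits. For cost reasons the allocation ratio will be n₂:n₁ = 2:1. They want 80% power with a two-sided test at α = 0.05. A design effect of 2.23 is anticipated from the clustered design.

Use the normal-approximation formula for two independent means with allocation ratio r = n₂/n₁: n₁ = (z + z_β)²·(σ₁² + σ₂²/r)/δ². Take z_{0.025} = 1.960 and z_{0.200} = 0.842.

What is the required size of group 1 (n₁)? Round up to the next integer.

n₁ = 82

n₁ = (z_{α/2} + z_β)² · (σ₁² + σ₂²/r) / δ²
   = (1.960 + 0.842)² · (1.8² + 2.2²/2) / 1.1²
   = 7.8512 · (3.24 + 2.42) / 1.21
   = 7.8512 · 5.66 / 1.21
   = 36.73
Design effect: 2.23 × 36.73 = 81.90.
Round up → n₁ = 82; n₂ = r·n₁ = 2 × 82 = 164.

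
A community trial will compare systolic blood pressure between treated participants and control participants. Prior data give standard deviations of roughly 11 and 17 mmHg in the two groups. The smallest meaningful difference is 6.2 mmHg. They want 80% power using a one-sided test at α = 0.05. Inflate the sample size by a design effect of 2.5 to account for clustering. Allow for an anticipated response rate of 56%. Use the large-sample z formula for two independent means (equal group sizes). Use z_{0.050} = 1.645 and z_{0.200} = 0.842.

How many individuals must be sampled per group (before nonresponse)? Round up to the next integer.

n = (z_α + z_β)² · (σ₁² + σ₂²) / δ²
  = (1.645 + 0.842)² · (11² + 17² = 410) / 6.2²
  = 6.1852 · 410 / 38.44
  = 65.97
Design effect: 2.5 × 65.97 = 164.93.
Adjust for 56% response: 164.93 / 0.56 = 294.51.
Round up → n = 295 per group.

n = 295 per group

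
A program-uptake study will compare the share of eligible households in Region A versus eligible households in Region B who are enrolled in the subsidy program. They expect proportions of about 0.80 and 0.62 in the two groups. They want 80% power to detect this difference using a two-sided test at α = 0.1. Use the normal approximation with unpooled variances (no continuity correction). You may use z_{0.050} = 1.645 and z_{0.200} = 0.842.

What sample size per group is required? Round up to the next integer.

n = (z_{α/2} + z_β)² · [p₁(1−p₁) + p₂(1−p₂)] / (p₁ − p₂)²
  = (1.645 + 0.842)² · (0.80·0.20 + 0.62·0.38) / (0.18)²
  = (2.487)² · (0.1600 + 0.2356) / 0.0324
  = 6.1852 · 0.3956 / 0.0324
  = 75.52
Round up → n = 76 per group.

n = 76 per group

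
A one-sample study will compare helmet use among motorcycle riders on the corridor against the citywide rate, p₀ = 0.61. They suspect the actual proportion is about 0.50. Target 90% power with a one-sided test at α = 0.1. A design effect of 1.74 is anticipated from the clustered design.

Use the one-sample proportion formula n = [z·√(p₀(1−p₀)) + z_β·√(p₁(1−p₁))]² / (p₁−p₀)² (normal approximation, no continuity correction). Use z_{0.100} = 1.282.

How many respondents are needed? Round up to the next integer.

n = [z_α·√(p₀q₀) + z_β·√(p₁q₁)]² / (p₁ − p₀)²
  = [1.282·√(0.61·0.39) + 1.282·√(0.50·0.50)]² / (-0.11)²
  = [1.282·0.4877 + 1.282·0.5000]² / 0.0121
  = [1.2663]² / 0.0121
  = 132.52
Design effect: 1.74 × 132.52 = 230.59.
Round up → n = 231.

n = 231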